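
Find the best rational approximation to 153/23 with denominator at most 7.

20/3

Expand x = 153/23 as a continued fraction with the Euclidean algorithm:
  153 = 6*23 + 15, so a_0 = 6.
  23 = 1*15 + 8, so a_1 = 1.
  15 = 1*8 + 7, so a_2 = 1.
  8 = 1*7 + 1, so a_3 = 1.
  7 = 7*1 + 0, so a_4 = 7.
so x = [6; 1, 1, 1, 7].
Convergents (p_i = a_i*p_{i-1} + p_{i-2}, q_i = a_i*q_{i-1} + q_{i-2} with p_{-2}=0, p_{-1}=1, q_{-2}=1, q_{-1}=0), until the denominator exceeds 7:
  i=0: a_0=6, p_0 = 6*1 + 0 = 6, q_0 = 6*0 + 1 = 1.
  i=1: a_1=1, p_1 = 1*6 + 1 = 7, q_1 = 1*1 + 0 = 1.
  i=2: a_2=1, p_2 = 1*7 + 6 = 13, q_2 = 1*1 + 1 = 2.
  i=3: a_3=1, p_3 = 1*13 + 7 = 20, q_3 = 1*2 + 1 = 3.
  i=4: a_4=7, p_4 = 7*20 + 13 = 153, q_4 = 7*3 + 2 = 23.
q_4 = 23 > 7, so the last convergent with denominator <= 7 is p_3/q_3 = 20/3.
The closest fraction with denominator <= 7 is either p_3/q_3 or the intermediate fraction (k*p_3 + p_2)/(k*q_3 + q_2) with the largest k >= 1 whose denominator stays <= 7; these approach x as k grows, and every other convergent or intermediate fraction in range is farther away.
Largest k: floor((7 - q_2)/q_3) = floor((7 - 2)/3) = 1.
That gives (1*20 + 13)/(1*3 + 2) = 33/5.
Compare the errors: |x - 20/3| = |153*3 - 20*23|/(23*3) = 1/69, and |x - 33/5| = |153*5 - 33*23|/(23*5) = 6/115.
Cross-multiplying, 1*115 = 115 < 414 = 6*69, so 1/69 is smaller: the convergent 20/3 is closer to x than 33/5.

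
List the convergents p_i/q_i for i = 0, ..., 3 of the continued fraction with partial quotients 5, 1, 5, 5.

5/1, 6/1, 35/6, 181/31

Using the convergent recurrence p_i = a_i*p_{i-1} + p_{i-2}, q_i = a_i*q_{i-1} + q_{i-2} with p_{-2}=0, p_{-1}=1, q_{-2}=1, q_{-1}=0:
  i=0: a_0=5, p_0 = 5*1 + 0 = 5, q_0 = 5*0 + 1 = 1.
  i=1: a_1=1, p_1 = 1*5 + 1 = 6, q_1 = 1*1 + 0 = 1.
  i=2: a_2=5, p_2 = 5*6 + 5 = 35, q_2 = 5*1 + 1 = 6.
  i=3: a_3=5, p_3 = 5*35 + 6 = 181, q_3 = 5*6 + 1 = 31.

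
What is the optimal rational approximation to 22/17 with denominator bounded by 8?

9/7

Expand x = 22/17 as a continued fraction with the Euclidean algorithm:
  22 = 1*17 + 5, so a_0 = 1.
  17 = 3*5 + 2, so a_1 = 3.
  5 = 2*2 + 1, so a_2 = 2.
  2 = 2*1 + 0, so a_3 = 2.
so x = [1; 3, 2, 2].
Convergents (p_i = a_i*p_{i-1} + p_{i-2}, q_i = a_i*q_{i-1} + q_{i-2} with p_{-2}=0, p_{-1}=1, q_{-2}=1, q_{-1}=0), until the denominator exceeds 8:
  i=0: a_0=1, p_0 = 1*1 + 0 = 1, q_0 = 1*0 + 1 = 1.
  i=1: a_1=3, p_1 = 3*1 + 1 = 4, q_1 = 3*1 + 0 = 3.
  i=2: a_2=2, p_2 = 2*4 + 1 = 9, q_2 = 2*3 + 1 = 7.
  i=3: a_3=2, p_3 = 2*9 + 4 = 22, q_3 = 2*7 + 3 = 17.
q_3 = 17 > 8, so the last convergent with denominator <= 8 is p_2/q_2 = 9/7.
The closest fraction with denominator <= 8 is either p_2/q_2 or the intermediate fraction (k*p_2 + p_1)/(k*q_2 + q_1) with the largest k >= 1 whose denominator stays <= 8; these approach x as k grows, and every other convergent or intermediate fraction in range is farther away.
Largest k: floor((8 - q_1)/q_2) = floor((8 - 3)/7) = 0.
Since k = 0, no intermediate fraction beyond p_2/q_2 has denominator <= 8, so the convergent 9/7 is the closest (its error is |22*7 - 9*17|/(17*7) = 1/119).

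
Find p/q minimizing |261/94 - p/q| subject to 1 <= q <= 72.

Expand x = 261/94 as a continued fraction with the Euclidean algorithm:
  261 = 2*94 + 73, so a_0 = 2.
  94 = 1*73 + 21, so a_1 = 1.
  73 = 3*21 + 10, so a_2 = 3.
  21 = 2*10 + 1, so a_3 = 2.
  10 = 10*1 + 0, so a_4 = 10.
so x = [2; 1, 3, 2, 10].
Convergents (p_i = a_i*p_{i-1} + p_{i-2}, q_i = a_i*q_{i-1} + q_{i-2} with p_{-2}=0, p_{-1}=1, q_{-2}=1, q_{-1}=0), until the denominator exceeds 72:
  i=0: a_0=2, p_0 = 2*1 + 0 = 2, q_0 = 2*0 + 1 = 1.
  i=1: a_1=1, p_1 = 1*2 + 1 = 3, q_1 = 1*1 + 0 = 1.
  i=2: a_2=3, p_2 = 3*3 + 2 = 11, q_2 = 3*1 + 1 = 4.
  i=3: a_3=2, p_3 = 2*11 + 3 = 25, q_3 = 2*4 + 1 = 9.
  i=4: a_4=10, p_4 = 10*25 + 11 = 261, q_4 = 10*9 + 4 = 94.
q_4 = 94 > 72, so the last convergent with denominator <= 72 is p_3/q_3 = 25/9.
The closest fraction with denominator <= 72 is either p_3/q_3 or the intermediate fraction (k*p_3 + p_2)/(k*q_3 + q_2) with the largest k >= 1 whose denominator stays <= 72; these approach x as k grows, and every other convergent or intermediate fraction in range is farther away.
Largest k: floor((72 - q_2)/q_3) = floor((72 - 4)/9) = 7.
That gives (7*25 + 11)/(7*9 + 4) = 186/67.
Compare the errors: |x - 25/9| = |261*9 - 25*94|/(94*9) = 1/846, and |x - 186/67| = |261*67 - 186*94|/(94*67) = 3/6298.
Cross-multiplying, 3*846 = 2538 < 6298 = 1*6298, so 3/6298 is smaller: the intermediate fraction 186/67 is closer to x than 25/9.

186/67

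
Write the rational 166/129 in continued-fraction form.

Run the Euclidean algorithm on 166 and 129; the successive quotients are the partial quotients a_0, a_1, ... (each step inverts the fractional part left over by the previous one):
  166 = 1*129 + 37, so a_0 = 1.
  129 = 3*37 + 18, so a_1 = 3.
  37 = 2*18 + 1, so a_2 = 2.
  18 = 18*1 + 0, so a_3 = 18.
The remainder reaches 0 after 4 divisions, so the expansion has 4 partial quotients, read off in order.

[1; 3, 2, 18]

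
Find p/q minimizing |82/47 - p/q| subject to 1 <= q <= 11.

Expand x = 82/47 as a continued fraction with the Euclidean algorithm:
  82 = 1*47 + 35, so a_0 = 1.
  47 = 1*35 + 12, so a_1 = 1.
  35 = 2*12 + 11, so a_2 = 2.
  12 = 1*11 + 1, so a_3 = 1.
  11 = 11*1 + 0, so a_4 = 11.
so x = [1; 1, 2, 1, 11].
Convergents (p_i = a_i*p_{i-1} + p_{i-2}, q_i = a_i*q_{i-1} + q_{i-2} with p_{-2}=0, p_{-1}=1, q_{-2}=1, q_{-1}=0), until the denominator exceeds 11:
  i=0: a_0=1, p_0 = 1*1 + 0 = 1, q_0 = 1*0 + 1 = 1.
  i=1: a_1=1, p_1 = 1*1 + 1 = 2, q_1 = 1*1 + 0 = 1.
  i=2: a_2=2, p_2 = 2*2 + 1 = 5, q_2 = 2*1 + 1 = 3.
  i=3: a_3=1, p_3 = 1*5 + 2 = 7, q_3 = 1*3 + 1 = 4.
  i=4: a_4=11, p_4 = 11*7 + 5 = 82, q_4 = 11*4 + 3 = 47.
q_4 = 47 > 11, so the last convergent with denominator <= 11 is p_3/q_3 = 7/4.
The closest fraction with denominator <= 11 is either p_3/q_3 or the intermediate fraction (k*p_3 + p_2)/(k*q_3 + q_2) with the largest k >= 1 whose denominator stays <= 11; these approach x as k grows, and every other convergent or intermediate fraction in range is farther away.
Largest k: floor((11 - q_2)/q_3) = floor((11 - 3)/4) = 2.
That gives (2*7 + 5)/(2*4 + 3) = 19/11.
Compare the errors: |x - 7/4| = |82*4 - 7*47|/(47*4) = 1/188, and |x - 19/11| = |82*11 - 19*47|/(47*11) = 9/517.
Cross-multiplying, 1*517 = 517 < 1692 = 9*188, so 1/188 is smaller: the convergent 7/4 is closer to x than 19/11.

7/4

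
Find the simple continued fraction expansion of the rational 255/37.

Run the Euclidean algorithm on 255 and 37; the successive quotients are the partial quotients a_0, a_1, ... (each step inverts the fractional part left over by the previous one):
  255 = 6*37 + 33, so a_0 = 6.
  37 = 1*33 + 4, so a_1 = 1.
  33 = 8*4 + 1, so a_2 = 8.
  4 = 4*1 + 0, so a_3 = 4.
The remainder reaches 0 after 4 divisions, so the expansion has 4 partial quotients, read off in order.

[6; 1, 8, 4]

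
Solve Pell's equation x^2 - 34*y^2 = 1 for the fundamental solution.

First expand sqrt(34) as a continued fraction. With x_i = (sqrt(34) + m_i)/d_i and (m_0, d_0) = (0, 1): a_0 = floor(sqrt(34)) = 5, since 5^2 = 25 <= 34 < 36 = 6^2.
Iterate m_{i+1} = d_i*a_i - m_i, d_{i+1} = (34 - m_{i+1}^2)/d_i, a_{i+1} = floor((a_0 + m_{i+1})/d_{i+1}):
  m_1 = 1*5 - 0 = 5, d_1 = (34 - 5^2)/1 = 9/1 = 9, a_1 = floor((5 + 5)/9) = 1.
  m_2 = 9*1 - 5 = 4, d_2 = (34 - 4^2)/9 = 18/9 = 2, a_2 = floor((5 + 4)/2) = 4.
  m_3 = 2*4 - 4 = 4, d_3 = (34 - 4^2)/2 = 18/2 = 9, a_3 = floor((5 + 4)/9) = 1.
  m_4 = 9*1 - 4 = 5, d_4 = (34 - 5^2)/9 = 9/9 = 1, a_4 = floor((5 + 5)/1) = 10.
  m_5 = 1*10 - 5 = 5, d_5 = (34 - 5^2)/1 = 9/1 = 9: (m_5, d_5) = (m_1, d_1) = (5, 9), so from here the quotients repeat a_1, ..., a_4; the period length is 4.
So sqrt(34) = [5; (1, 4, 1, 10)] with period length k = 4.
k is even, so the fundamental solution of x^2 - 34y^2 = 1 is (p_{k-1}, q_{k-1}) = (p_3, q_3); compute convergents through index 3.
Convergents (p_i = a_i*p_{i-1} + p_{i-2}, q_i = a_i*q_{i-1} + q_{i-2} with p_{-2}=0, p_{-1}=1, q_{-2}=1, q_{-1}=0):
  i=0: a_0=5, p_0 = 5*1 + 0 = 5, q_0 = 5*0 + 1 = 1.
  i=1: a_1=1, p_1 = 1*5 + 1 = 6, q_1 = 1*1 + 0 = 1.
  i=2: a_2=4, p_2 = 4*6 + 5 = 29, q_2 = 4*1 + 1 = 5.
  i=3: a_3=1, p_3 = 1*29 + 6 = 35, q_3 = 1*5 + 1 = 6.
Check: 35^2 - 34*6^2 = 1225 - 1224 = 1, so (x, y) = (35, 6) solves the equation, and by the theorem it is the least positive solution.

(x, y) = (35, 6)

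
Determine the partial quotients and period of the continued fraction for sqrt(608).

Write x_i = (sqrt(608) + m_i)/d_i with (m_0, d_0) = (0, 1). a_0 = floor(sqrt(608)) = 24, since 24^2 = 576 <= 608 < 625 = 25^2.
Iterate m_{i+1} = d_i*a_i - m_i, d_{i+1} = (608 - m_{i+1}^2)/d_i, a_{i+1} = floor((a_0 + m_{i+1})/d_{i+1}):
  m_1 = 1*24 - 0 = 24, d_1 = (608 - 24^2)/1 = 32/1 = 32, a_1 = floor((24 + 24)/32) = 1.
  m_2 = 32*1 - 24 = 8, d_2 = (608 - 8^2)/32 = 544/32 = 17, a_2 = floor((24 + 8)/17) = 1.
  m_3 = 17*1 - 8 = 9, d_3 = (608 - 9^2)/17 = 527/17 = 31, a_3 = floor((24 + 9)/31) = 1.
  m_4 = 31*1 - 9 = 22, d_4 = (608 - 22^2)/31 = 124/31 = 4, a_4 = floor((24 + 22)/4) = 11.
  m_5 = 4*11 - 22 = 22, d_5 = (608 - 22^2)/4 = 124/4 = 31, a_5 = floor((24 + 22)/31) = 1.
  m_6 = 31*1 - 22 = 9, d_6 = (608 - 9^2)/31 = 527/31 = 17, a_6 = floor((24 + 9)/17) = 1.
  m_7 = 17*1 - 9 = 8, d_7 = (608 - 8^2)/17 = 544/17 = 32, a_7 = floor((24 + 8)/32) = 1.
  m_8 = 32*1 - 8 = 24, d_8 = (608 - 24^2)/32 = 32/32 = 1, a_8 = floor((24 + 24)/1) = 48.
  m_9 = 1*48 - 24 = 24, d_9 = (608 - 24^2)/1 = 32/1 = 32: (m_9, d_9) = (m_1, d_1) = (24, 32), so from here the quotients repeat a_1, ..., a_8; the period length is 8.
Hence the expansion of sqrt(608) is a_0 = 24 followed by the repeating block 1, 1, 1, 11, 1, 1, 1, 48 (period 8).

[24; (1, 1, 1, 11, 1, 1, 1, 48)]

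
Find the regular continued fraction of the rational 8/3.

[2; 1, 2]

Run the Euclidean algorithm on 8 and 3; the successive quotients are the partial quotients a_0, a_1, ... (each step inverts the fractional part left over by the previous one):
  8 = 2*3 + 2, so a_0 = 2.
  3 = 1*2 + 1, so a_1 = 1.
  2 = 2*1 + 0, so a_2 = 2.
The remainder reaches 0 after 3 divisions, so the expansion has 3 partial quotients, read off in order.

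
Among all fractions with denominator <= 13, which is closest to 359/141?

Expand x = 359/141 as a continued fraction with the Euclidean algorithm:
  359 = 2*141 + 77, so a_0 = 2.
  141 = 1*77 + 64, so a_1 = 1.
  77 = 1*64 + 13, so a_2 = 1.
  64 = 4*13 + 12, so a_3 = 4.
  13 = 1*12 + 1, so a_4 = 1.
  12 = 12*1 + 0, so a_5 = 12.
so x = [2; 1, 1, 4, 1, 12].
Convergents (p_i = a_i*p_{i-1} + p_{i-2}, q_i = a_i*q_{i-1} + q_{i-2} with p_{-2}=0, p_{-1}=1, q_{-2}=1, q_{-1}=0), until the denominator exceeds 13:
  i=0: a_0=2, p_0 = 2*1 + 0 = 2, q_0 = 2*0 + 1 = 1.
  i=1: a_1=1, p_1 = 1*2 + 1 = 3, q_1 = 1*1 + 0 = 1.
  i=2: a_2=1, p_2 = 1*3 + 2 = 5, q_2 = 1*1 + 1 = 2.
  i=3: a_3=4, p_3 = 4*5 + 3 = 23, q_3 = 4*2 + 1 = 9.
  i=4: a_4=1, p_4 = 1*23 + 5 = 28, q_4 = 1*9 + 2 = 11.
  i=5: a_5=12, p_5 = 12*28 + 23 = 359, q_5 = 12*11 + 9 = 141.
q_5 = 141 > 13, so the last convergent with denominator <= 13 is p_4/q_4 = 28/11.
The closest fraction with denominator <= 13 is either p_4/q_4 or the intermediate fraction (k*p_4 + p_3)/(k*q_4 + q_3) with the largest k >= 1 whose denominator stays <= 13; these approach x as k grows, and every other convergent or intermediate fraction in range is farther away.
Largest k: floor((13 - q_3)/q_4) = floor((13 - 9)/11) = 0.
Since k = 0, no intermediate fraction beyond p_4/q_4 has denominator <= 13, so the convergent 28/11 is the closest (its error is |359*11 - 28*141|/(141*11) = 1/1551).

28/11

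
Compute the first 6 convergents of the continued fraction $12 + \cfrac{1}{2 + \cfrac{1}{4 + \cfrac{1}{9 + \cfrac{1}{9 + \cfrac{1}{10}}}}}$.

12/1, 25/2, 112/9, 1033/83, 9409/756, 95123/7643

Using the convergent recurrence p_i = a_i*p_{i-1} + p_{i-2}, q_i = a_i*q_{i-1} + q_{i-2} with p_{-2}=0, p_{-1}=1, q_{-2}=1, q_{-1}=0:
  i=0: a_0=12, p_0 = 12*1 + 0 = 12, q_0 = 12*0 + 1 = 1.
  i=1: a_1=2, p_1 = 2*12 + 1 = 25, q_1 = 2*1 + 0 = 2.
  i=2: a_2=4, p_2 = 4*25 + 12 = 112, q_2 = 4*2 + 1 = 9.
  i=3: a_3=9, p_3 = 9*112 + 25 = 1033, q_3 = 9*9 + 2 = 83.
  i=4: a_4=9, p_4 = 9*1033 + 112 = 9409, q_4 = 9*83 + 9 = 756.
  i=5: a_5=10, p_5 = 10*9409 + 1033 = 95123, q_5 = 10*756 + 83 = 7643.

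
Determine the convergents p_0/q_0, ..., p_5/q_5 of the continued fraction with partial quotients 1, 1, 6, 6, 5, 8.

1/1, 2/1, 13/7, 80/43, 413/222, 3384/1819

Using the convergent recurrence p_i = a_i*p_{i-1} + p_{i-2}, q_i = a_i*q_{i-1} + q_{i-2} with p_{-2}=0, p_{-1}=1, q_{-2}=1, q_{-1}=0:
  i=0: a_0=1, p_0 = 1*1 + 0 = 1, q_0 = 1*0 + 1 = 1.
  i=1: a_1=1, p_1 = 1*1 + 1 = 2, q_1 = 1*1 + 0 = 1.
  i=2: a_2=6, p_2 = 6*2 + 1 = 13, q_2 = 6*1 + 1 = 7.
  i=3: a_3=6, p_3 = 6*13 + 2 = 80, q_3 = 6*7 + 1 = 43.
  i=4: a_4=5, p_4 = 5*80 + 13 = 413, q_4 = 5*43 + 7 = 222.
  i=5: a_5=8, p_5 = 8*413 + 80 = 3384, q_5 = 8*222 + 43 = 1819.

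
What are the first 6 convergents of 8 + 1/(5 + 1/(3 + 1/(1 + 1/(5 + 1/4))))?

8/1, 41/5, 131/16, 172/21, 991/121, 4136/505

Using the convergent recurrence p_i = a_i*p_{i-1} + p_{i-2}, q_i = a_i*q_{i-1} + q_{i-2} with p_{-2}=0, p_{-1}=1, q_{-2}=1, q_{-1}=0:
  i=0: a_0=8, p_0 = 8*1 + 0 = 8, q_0 = 8*0 + 1 = 1.
  i=1: a_1=5, p_1 = 5*8 + 1 = 41, q_1 = 5*1 + 0 = 5.
  i=2: a_2=3, p_2 = 3*41 + 8 = 131, q_2 = 3*5 + 1 = 16.
  i=3: a_3=1, p_3 = 1*131 + 41 = 172, q_3 = 1*16 + 5 = 21.
  i=4: a_4=5, p_4 = 5*172 + 131 = 991, q_4 = 5*21 + 16 = 121.
  i=5: a_5=4, p_5 = 4*991 + 172 = 4136, q_5 = 4*121 + 21 = 505.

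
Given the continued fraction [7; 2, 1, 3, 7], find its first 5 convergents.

7/1, 15/2, 22/3, 81/11, 589/80

Using the convergent recurrence p_i = a_i*p_{i-1} + p_{i-2}, q_i = a_i*q_{i-1} + q_{i-2} with p_{-2}=0, p_{-1}=1, q_{-2}=1, q_{-1}=0:
  i=0: a_0=7, p_0 = 7*1 + 0 = 7, q_0 = 7*0 + 1 = 1.
  i=1: a_1=2, p_1 = 2*7 + 1 = 15, q_1 = 2*1 + 0 = 2.
  i=2: a_2=1, p_2 = 1*15 + 7 = 22, q_2 = 1*2 + 1 = 3.
  i=3: a_3=3, p_3 = 3*22 + 15 = 81, q_3 = 3*3 + 2 = 11.
  i=4: a_4=7, p_4 = 7*81 + 22 = 589, q_4 = 7*11 + 3 = 80.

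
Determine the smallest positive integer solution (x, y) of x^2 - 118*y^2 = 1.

(x, y) = (306917, 28254)

First expand sqrt(118) as a continued fraction. With x_i = (sqrt(118) + m_i)/d_i and (m_0, d_0) = (0, 1): a_0 = floor(sqrt(118)) = 10, since 10^2 = 100 <= 118 < 121 = 11^2.
Iterate m_{i+1} = d_i*a_i - m_i, d_{i+1} = (118 - m_{i+1}^2)/d_i, a_{i+1} = floor((a_0 + m_{i+1})/d_{i+1}):
  m_1 = 1*10 - 0 = 10, d_1 = (118 - 10^2)/1 = 18/1 = 18, a_1 = floor((10 + 10)/18) = 1.
  m_2 = 18*1 - 10 = 8, d_2 = (118 - 8^2)/18 = 54/18 = 3, a_2 = floor((10 + 8)/3) = 6.
  m_3 = 3*6 - 8 = 10, d_3 = (118 - 10^2)/3 = 18/3 = 6, a_3 = floor((10 + 10)/6) = 3.
  m_4 = 6*3 - 10 = 8, d_4 = (118 - 8^2)/6 = 54/6 = 9, a_4 = floor((10 + 8)/9) = 2.
  m_5 = 9*2 - 8 = 10, d_5 = (118 - 10^2)/9 = 18/9 = 2, a_5 = floor((10 + 10)/2) = 10.
  m_6 = 2*10 - 10 = 10, d_6 = (118 - 10^2)/2 = 18/2 = 9, a_6 = floor((10 + 10)/9) = 2.
  m_7 = 9*2 - 10 = 8, d_7 = (118 - 8^2)/9 = 54/9 = 6, a_7 = floor((10 + 8)/6) = 3.
  m_8 = 6*3 - 8 = 10, d_8 = (118 - 10^2)/6 = 18/6 = 3, a_8 = floor((10 + 10)/3) = 6.
  m_9 = 3*6 - 10 = 8, d_9 = (118 - 8^2)/3 = 54/3 = 18, a_9 = floor((10 + 8)/18) = 1.
  m_10 = 18*1 - 8 = 10, d_10 = (118 - 10^2)/18 = 18/18 = 1, a_10 = floor((10 + 10)/1) = 20.
  m_11 = 1*20 - 10 = 10, d_11 = (118 - 10^2)/1 = 18/1 = 18: (m_11, d_11) = (m_1, d_1) = (10, 18), so from here the quotients repeat a_1, ..., a_10; the period length is 10.
So sqrt(118) = [10; (1, 6, 3, 2, 10, 2, 3, 6, 1, 20)] with period length k = 10.
k is even, so the fundamental solution of x^2 - 118y^2 = 1 is (p_{k-1}, q_{k-1}) = (p_9, q_9); compute convergents through index 9.
Convergents (p_i = a_i*p_{i-1} + p_{i-2}, q_i = a_i*q_{i-1} + q_{i-2} with p_{-2}=0, p_{-1}=1, q_{-2}=1, q_{-1}=0):
  i=0: a_0=10, p_0 = 10*1 + 0 = 10, q_0 = 10*0 + 1 = 1.
  i=1: a_1=1, p_1 = 1*10 + 1 = 11, q_1 = 1*1 + 0 = 1.
  i=2: a_2=6, p_2 = 6*11 + 10 = 76, q_2 = 6*1 + 1 = 7.
  i=3: a_3=3, p_3 = 3*76 + 11 = 239, q_3 = 3*7 + 1 = 22.
  i=4: a_4=2, p_4 = 2*239 + 76 = 554, q_4 = 2*22 + 7 = 51.
  i=5: a_5=10, p_5 = 10*554 + 239 = 5779, q_5 = 10*51 + 22 = 532.
  i=6: a_6=2, p_6 = 2*5779 + 554 = 12112, q_6 = 2*532 + 51 = 1115.
  i=7: a_7=3, p_7 = 3*12112 + 5779 = 42115, q_7 = 3*1115 + 532 = 3877.
  i=8: a_8=6, p_8 = 6*42115 + 12112 = 264802, q_8 = 6*3877 + 1115 = 24377.
  i=9: a_9=1, p_9 = 1*264802 + 42115 = 306917, q_9 = 1*24377 + 3877 = 28254.
Check: 306917^2 - 118*28254^2 = 94198044889 - 94198044888 = 1, so (x, y) = (306917, 28254) solves the equation, and by the theorem it is the least positive solution.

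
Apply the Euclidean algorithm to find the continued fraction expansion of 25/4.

Run the Euclidean algorithm on 25 and 4; the successive quotients are the partial quotients a_0, a_1, ... (each step inverts the fractional part left over by the previous one):
  25 = 6*4 + 1, so a_0 = 6.
  4 = 4*1 + 0, so a_1 = 4.
The remainder reaches 0 after 2 divisions, so the expansion has 2 partial quotients, read off in order.

[6; 4]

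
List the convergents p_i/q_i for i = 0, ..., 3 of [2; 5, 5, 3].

Using the convergent recurrence p_i = a_i*p_{i-1} + p_{i-2}, q_i = a_i*q_{i-1} + q_{i-2} with p_{-2}=0, p_{-1}=1, q_{-2}=1, q_{-1}=0:
  i=0: a_0=2, p_0 = 2*1 + 0 = 2, q_0 = 2*0 + 1 = 1.
  i=1: a_1=5, p_1 = 5*2 + 1 = 11, q_1 = 5*1 + 0 = 5.
  i=2: a_2=5, p_2 = 5*11 + 2 = 57, q_2 = 5*5 + 1 = 26.
  i=3: a_3=3, p_3 = 3*57 + 11 = 182, q_3 = 3*26 + 5 = 83.

2/1, 11/5, 57/26, 182/83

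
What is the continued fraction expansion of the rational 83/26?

Run the Euclidean algorithm on 83 and 26; the successive quotients are the partial quotients a_0, a_1, ... (each step inverts the fractional part left over by the previous one):
  83 = 3*26 + 5, so a_0 = 3.
  26 = 5*5 + 1, so a_1 = 5.
  5 = 5*1 + 0, so a_2 = 5.
The remainder reaches 0 after 3 divisions, so the expansion has 3 partial quotients, read off in order.

[3; 5, 5]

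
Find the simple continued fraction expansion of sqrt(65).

Write x_i = (sqrt(65) + m_i)/d_i with (m_0, d_0) = (0, 1). a_0 = floor(sqrt(65)) = 8, since 8^2 = 64 <= 65 < 81 = 9^2.
Iterate m_{i+1} = d_i*a_i - m_i, d_{i+1} = (65 - m_{i+1}^2)/d_i, a_{i+1} = floor((a_0 + m_{i+1})/d_{i+1}):
  m_1 = 1*8 - 0 = 8, d_1 = (65 - 8^2)/1 = 1/1 = 1, a_1 = floor((8 + 8)/1) = 16.
  m_2 = 1*16 - 8 = 8, d_2 = (65 - 8^2)/1 = 1/1 = 1: (m_2, d_2) = (m_1, d_1) = (8, 1), so from here the quotient a_1 repeats; the period length is 1.
Hence the expansion of sqrt(65) is a_0 = 8 followed by the repeating block 16 (period 1).

[8; (16)]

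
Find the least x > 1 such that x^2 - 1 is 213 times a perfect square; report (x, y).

First expand sqrt(213) as a continued fraction. With x_i = (sqrt(213) + m_i)/d_i and (m_0, d_0) = (0, 1): a_0 = floor(sqrt(213)) = 14, since 14^2 = 196 <= 213 < 225 = 15^2.
Iterate m_{i+1} = d_i*a_i - m_i, d_{i+1} = (213 - m_{i+1}^2)/d_i, a_{i+1} = floor((a_0 + m_{i+1})/d_{i+1}):
  m_1 = 1*14 - 0 = 14, d_1 = (213 - 14^2)/1 = 17/1 = 17, a_1 = floor((14 + 14)/17) = 1.
  m_2 = 17*1 - 14 = 3, d_2 = (213 - 3^2)/17 = 204/17 = 12, a_2 = floor((14 + 3)/12) = 1.
  m_3 = 12*1 - 3 = 9, d_3 = (213 - 9^2)/12 = 132/12 = 11, a_3 = floor((14 + 9)/11) = 2.
  m_4 = 11*2 - 9 = 13, d_4 = (213 - 13^2)/11 = 44/11 = 4, a_4 = floor((14 + 13)/4) = 6.
  m_5 = 4*6 - 13 = 11, d_5 = (213 - 11^2)/4 = 92/4 = 23, a_5 = floor((14 + 11)/23) = 1.
  m_6 = 23*1 - 11 = 12, d_6 = (213 - 12^2)/23 = 69/23 = 3, a_6 = floor((14 + 12)/3) = 8.
  m_7 = 3*8 - 12 = 12, d_7 = (213 - 12^2)/3 = 69/3 = 23, a_7 = floor((14 + 12)/23) = 1.
  m_8 = 23*1 - 12 = 11, d_8 = (213 - 11^2)/23 = 92/23 = 4, a_8 = floor((14 + 11)/4) = 6.
  m_9 = 4*6 - 11 = 13, d_9 = (213 - 13^2)/4 = 44/4 = 11, a_9 = floor((14 + 13)/11) = 2.
  m_10 = 11*2 - 13 = 9, d_10 = (213 - 9^2)/11 = 132/11 = 12, a_10 = floor((14 + 9)/12) = 1.
  m_11 = 12*1 - 9 = 3, d_11 = (213 - 3^2)/12 = 204/12 = 17, a_11 = floor((14 + 3)/17) = 1.
  m_12 = 17*1 - 3 = 14, d_12 = (213 - 14^2)/17 = 17/17 = 1, a_12 = floor((14 + 14)/1) = 28.
  m_13 = 1*28 - 14 = 14, d_13 = (213 - 14^2)/1 = 17/1 = 17: (m_13, d_13) = (m_1, d_1) = (14, 17), so from here the quotients repeat a_1, ..., a_12; the period length is 12.
So sqrt(213) = [14; (1, 1, 2, 6, 1, 8, 1, 6, 2, 1, 1, 28)] with period length k = 12.
k is even, so the fundamental solution of x^2 - 213y^2 = 1 is (p_{k-1}, q_{k-1}) = (p_11, q_11); compute convergents through index 11.
Convergents (p_i = a_i*p_{i-1} + p_{i-2}, q_i = a_i*q_{i-1} + q_{i-2} with p_{-2}=0, p_{-1}=1, q_{-2}=1, q_{-1}=0):
  i=0: a_0=14, p_0 = 14*1 + 0 = 14, q_0 = 14*0 + 1 = 1.
  i=1: a_1=1, p_1 = 1*14 + 1 = 15, q_1 = 1*1 + 0 = 1.
  i=2: a_2=1, p_2 = 1*15 + 14 = 29, q_2 = 1*1 + 1 = 2.
  i=3: a_3=2, p_3 = 2*29 + 15 = 73, q_3 = 2*2 + 1 = 5.
  i=4: a_4=6, p_4 = 6*73 + 29 = 467, q_4 = 6*5 + 2 = 32.
  i=5: a_5=1, p_5 = 1*467 + 73 = 540, q_5 = 1*32 + 5 = 37.
  i=6: a_6=8, p_6 = 8*540 + 467 = 4787, q_6 = 8*37 + 32 = 328.
  i=7: a_7=1, p_7 = 1*4787 + 540 = 5327, q_7 = 1*328 + 37 = 365.
  i=8: a_8=6, p_8 = 6*5327 + 4787 = 36749, q_8 = 6*365 + 328 = 2518.
  i=9: a_9=2, p_9 = 2*36749 + 5327 = 78825, q_9 = 2*2518 + 365 = 5401.
  i=10: a_10=1, p_10 = 1*78825 + 36749 = 115574, q_10 = 1*5401 + 2518 = 7919.
  i=11: a_11=1, p_11 = 1*115574 + 78825 = 194399, q_11 = 1*7919 + 5401 = 13320.
Check: 194399^2 - 213*13320^2 = 37790971201 - 37790971200 = 1, so (x, y) = (194399, 13320) solves the equation, and by the theorem it is the least positive solution.

(x, y) = (194399, 13320)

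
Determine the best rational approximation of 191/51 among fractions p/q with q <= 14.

Expand x = 191/51 as a continued fraction with the Euclidean algorithm:
  191 = 3*51 + 38, so a_0 = 3.
  51 = 1*38 + 13, so a_1 = 1.
  38 = 2*13 + 12, so a_2 = 2.
  13 = 1*12 + 1, so a_3 = 1.
  12 = 12*1 + 0, so a_4 = 12.
so x = [3; 1, 2, 1, 12].
Convergents (p_i = a_i*p_{i-1} + p_{i-2}, q_i = a_i*q_{i-1} + q_{i-2} with p_{-2}=0, p_{-1}=1, q_{-2}=1, q_{-1}=0), until the denominator exceeds 14:
  i=0: a_0=3, p_0 = 3*1 + 0 = 3, q_0 = 3*0 + 1 = 1.
  i=1: a_1=1, p_1 = 1*3 + 1 = 4, q_1 = 1*1 + 0 = 1.
  i=2: a_2=2, p_2 = 2*4 + 3 = 11, q_2 = 2*1 + 1 = 3.
  i=3: a_3=1, p_3 = 1*11 + 4 = 15, q_3 = 1*3 + 1 = 4.
  i=4: a_4=12, p_4 = 12*15 + 11 = 191, q_4 = 12*4 + 3 = 51.
q_4 = 51 > 14, so the last convergent with denominator <= 14 is p_3/q_3 = 15/4.
The closest fraction with denominator <= 14 is either p_3/q_3 or the intermediate fraction (k*p_3 + p_2)/(k*q_3 + q_2) with the largest k >= 1 whose denominator stays <= 14; these approach x as k grows, and every other convergent or intermediate fraction in range is farther away.
Largest k: floor((14 - q_2)/q_3) = floor((14 - 3)/4) = 2.
That gives (2*15 + 11)/(2*4 + 3) = 41/11.
Compare the errors: |x - 15/4| = |191*4 - 15*51|/(51*4) = 1/204, and |x - 41/11| = |191*11 - 41*51|/(51*11) = 10/561.
Cross-multiplying, 1*561 = 561 < 2040 = 10*204, so 1/204 is smaller: the convergent 15/4 is closer to x than 41/11.

15/4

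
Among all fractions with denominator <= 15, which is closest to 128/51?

Expand x = 128/51 as a continued fraction with the Euclidean algorithm:
  128 = 2*51 + 26, so a_0 = 2.
  51 = 1*26 + 25, so a_1 = 1.
  26 = 1*25 + 1, so a_2 = 1.
  25 = 25*1 + 0, so a_3 = 25.
so x = [2; 1, 1, 25].
Convergents (p_i = a_i*p_{i-1} + p_{i-2}, q_i = a_i*q_{i-1} + q_{i-2} with p_{-2}=0, p_{-1}=1, q_{-2}=1, q_{-1}=0), until the denominator exceeds 15:
  i=0: a_0=2, p_0 = 2*1 + 0 = 2, q_0 = 2*0 + 1 = 1.
  i=1: a_1=1, p_1 = 1*2 + 1 = 3, q_1 = 1*1 + 0 = 1.
  i=2: a_2=1, p_2 = 1*3 + 2 = 5, q_2 = 1*1 + 1 = 2.
  i=3: a_3=25, p_3 = 25*5 + 3 = 128, q_3 = 25*2 + 1 = 51.
q_3 = 51 > 15, so the last convergent with denominator <= 15 is p_2/q_2 = 5/2.
The closest fraction with denominator <= 15 is either p_2/q_2 or the intermediate fraction (k*p_2 + p_1)/(k*q_2 + q_1) with the largest k >= 1 whose denominator stays <= 15; these approach x as k grows, and every other convergent or intermediate fraction in range is farther away.
Largest k: floor((15 - q_1)/q_2) = floor((15 - 1)/2) = 7.
That gives (7*5 + 3)/(7*2 + 1) = 38/15.
Compare the errors: |x - 5/2| = |128*2 - 5*51|/(51*2) = 1/102, and |x - 38/15| = |128*15 - 38*51|/(51*15) = 18/765.
Cross-multiplying, 1*765 = 765 < 1836 = 18*102, so 1/102 is smaller: the convergent 5/2 is closer to x than 38/15.

5/2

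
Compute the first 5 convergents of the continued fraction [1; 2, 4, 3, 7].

Using the convergent recurrence p_i = a_i*p_{i-1} + p_{i-2}, q_i = a_i*q_{i-1} + q_{i-2} with p_{-2}=0, p_{-1}=1, q_{-2}=1, q_{-1}=0:
  i=0: a_0=1, p_0 = 1*1 + 0 = 1, q_0 = 1*0 + 1 = 1.
  i=1: a_1=2, p_1 = 2*1 + 1 = 3, q_1 = 2*1 + 0 = 2.
  i=2: a_2=4, p_2 = 4*3 + 1 = 13, q_2 = 4*2 + 1 = 9.
  i=3: a_3=3, p_3 = 3*13 + 3 = 42, q_3 = 3*9 + 2 = 29.
  i=4: a_4=7, p_4 = 7*42 + 13 = 307, q_4 = 7*29 + 9 = 212.

1/1, 3/2, 13/9, 42/29, 307/212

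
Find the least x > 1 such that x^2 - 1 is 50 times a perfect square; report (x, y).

(x, y) = (99, 14)

First expand sqrt(50) as a continued fraction. With x_i = (sqrt(50) + m_i)/d_i and (m_0, d_0) = (0, 1): a_0 = floor(sqrt(50)) = 7, since 7^2 = 49 <= 50 < 64 = 8^2.
Iterate m_{i+1} = d_i*a_i - m_i, d_{i+1} = (50 - m_{i+1}^2)/d_i, a_{i+1} = floor((a_0 + m_{i+1})/d_{i+1}):
  m_1 = 1*7 - 0 = 7, d_1 = (50 - 7^2)/1 = 1/1 = 1, a_1 = floor((7 + 7)/1) = 14.
  m_2 = 1*14 - 7 = 7, d_2 = (50 - 7^2)/1 = 1/1 = 1: (m_2, d_2) = (m_1, d_1) = (7, 1), so from here the quotient a_1 repeats; the period length is 1.
So sqrt(50) = [7; (14)] with period length k = 1.
k is odd, so (p_{k-1}, q_{k-1}) only solves x^2 - 50y^2 = -1 and the fundamental solution of x^2 - 50y^2 = 1 is (p_{2k-1}, q_{2k-1}) = (p_1, q_1); compute convergents through index 1, running through the period twice.
Convergents (p_i = a_i*p_{i-1} + p_{i-2}, q_i = a_i*q_{i-1} + q_{i-2} with p_{-2}=0, p_{-1}=1, q_{-2}=1, q_{-1}=0):
  i=0: a_0=7, p_0 = 7*1 + 0 = 7, q_0 = 7*0 + 1 = 1.
  i=1: a_1=14, p_1 = 14*7 + 1 = 99, q_1 = 14*1 + 0 = 14.
Indeed p_0^2 - 50*q_0^2 = 49 - 50 = -1, not +1.
Check: 99^2 - 50*14^2 = 9801 - 9800 = 1, so (x, y) = (99, 14) solves the equation, and by the theorem it is the least positive solution.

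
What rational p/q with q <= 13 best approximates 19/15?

Expand x = 19/15 as a continued fraction with the Euclidean algorithm:
  19 = 1*15 + 4, so a_0 = 1.
  15 = 3*4 + 3, so a_1 = 3.
  4 = 1*3 + 1, so a_2 = 1.
  3 = 3*1 + 0, so a_3 = 3.
so x = [1; 3, 1, 3].
Convergents (p_i = a_i*p_{i-1} + p_{i-2}, q_i = a_i*q_{i-1} + q_{i-2} with p_{-2}=0, p_{-1}=1, q_{-2}=1, q_{-1}=0), until the denominator exceeds 13:
  i=0: a_0=1, p_0 = 1*1 + 0 = 1, q_0 = 1*0 + 1 = 1.
  i=1: a_1=3, p_1 = 3*1 + 1 = 4, q_1 = 3*1 + 0 = 3.
  i=2: a_2=1, p_2 = 1*4 + 1 = 5, q_2 = 1*3 + 1 = 4.
  i=3: a_3=3, p_3 = 3*5 + 4 = 19, q_3 = 3*4 + 3 = 15.
q_3 = 15 > 13, so the last convergent with denominator <= 13 is p_2/q_2 = 5/4.
The closest fraction with denominator <= 13 is either p_2/q_2 or the intermediate fraction (k*p_2 + p_1)/(k*q_2 + q_1) with the largest k >= 1 whose denominator stays <= 13; these approach x as k grows, and every other convergent or intermediate fraction in range is farther away.
Largest k: floor((13 - q_1)/q_2) = floor((13 - 3)/4) = 2.
That gives (2*5 + 4)/(2*4 + 3) = 14/11.
Compare the errors: |x - 5/4| = |19*4 - 5*15|/(15*4) = 1/60, and |x - 14/11| = |19*11 - 14*15|/(15*11) = 1/165.
Cross-multiplying, 1*60 = 60 < 165 = 1*165, so 1/165 is smaller: the intermediate fraction 14/11 is closer to x than 5/4.

14/11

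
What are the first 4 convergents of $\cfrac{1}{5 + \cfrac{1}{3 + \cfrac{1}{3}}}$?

0/1, 1/5, 3/16, 10/53

Using the convergent recurrence p_i = a_i*p_{i-1} + p_{i-2}, q_i = a_i*q_{i-1} + q_{i-2} with p_{-2}=0, p_{-1}=1, q_{-2}=1, q_{-1}=0:
  i=0: a_0=0, p_0 = 0*1 + 0 = 0, q_0 = 0*0 + 1 = 1.
  i=1: a_1=5, p_1 = 5*0 + 1 = 1, q_1 = 5*1 + 0 = 5.
  i=2: a_2=3, p_2 = 3*1 + 0 = 3, q_2 = 3*5 + 1 = 16.
  i=3: a_3=3, p_3 = 3*3 + 1 = 10, q_3 = 3*16 + 5 = 53.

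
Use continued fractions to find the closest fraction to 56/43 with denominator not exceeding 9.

9/7

Expand x = 56/43 as a continued fraction with the Euclidean algorithm:
  56 = 1*43 + 13, so a_0 = 1.
  43 = 3*13 + 4, so a_1 = 3.
  13 = 3*4 + 1, so a_2 = 3.
  4 = 4*1 + 0, so a_3 = 4.
so x = [1; 3, 3, 4].
Convergents (p_i = a_i*p_{i-1} + p_{i-2}, q_i = a_i*q_{i-1} + q_{i-2} with p_{-2}=0, p_{-1}=1, q_{-2}=1, q_{-1}=0), until the denominator exceeds 9:
  i=0: a_0=1, p_0 = 1*1 + 0 = 1, q_0 = 1*0 + 1 = 1.
  i=1: a_1=3, p_1 = 3*1 + 1 = 4, q_1 = 3*1 + 0 = 3.
  i=2: a_2=3, p_2 = 3*4 + 1 = 13, q_2 = 3*3 + 1 = 10.
q_2 = 10 > 9, so the last convergent with denominator <= 9 is p_1/q_1 = 4/3.
The closest fraction with denominator <= 9 is either p_1/q_1 or the intermediate fraction (k*p_1 + p_0)/(k*q_1 + q_0) with the largest k >= 1 whose denominator stays <= 9; these approach x as k grows, and every other convergent or intermediate fraction in range is farther away.
Largest k: floor((9 - q_0)/q_1) = floor((9 - 1)/3) = 2.
That gives (2*4 + 1)/(2*3 + 1) = 9/7.
Compare the errors: |x - 4/3| = |56*3 - 4*43|/(43*3) = 4/129, and |x - 9/7| = |56*7 - 9*43|/(43*7) = 5/301.
Cross-multiplying, 5*129 = 645 < 1204 = 4*301, so 5/301 is smaller: the intermediate fraction 9/7 is closer to x than 4/3.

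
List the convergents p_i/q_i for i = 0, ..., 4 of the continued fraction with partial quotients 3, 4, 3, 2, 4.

Using the convergent recurrence p_i = a_i*p_{i-1} + p_{i-2}, q_i = a_i*q_{i-1} + q_{i-2} with p_{-2}=0, p_{-1}=1, q_{-2}=1, q_{-1}=0:
  i=0: a_0=3, p_0 = 3*1 + 0 = 3, q_0 = 3*0 + 1 = 1.
  i=1: a_1=4, p_1 = 4*3 + 1 = 13, q_1 = 4*1 + 0 = 4.
  i=2: a_2=3, p_2 = 3*13 + 3 = 42, q_2 = 3*4 + 1 = 13.
  i=3: a_3=2, p_3 = 2*42 + 13 = 97, q_3 = 2*13 + 4 = 30.
  i=4: a_4=4, p_4 = 4*97 + 42 = 430, q_4 = 4*30 + 13 = 133.

3/1, 13/4, 42/13, 97/30, 430/133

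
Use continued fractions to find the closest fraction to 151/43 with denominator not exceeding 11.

7/2

Expand x = 151/43 as a continued fraction with the Euclidean algorithm:
  151 = 3*43 + 22, so a_0 = 3.
  43 = 1*22 + 21, so a_1 = 1.
  22 = 1*21 + 1, so a_2 = 1.
  21 = 21*1 + 0, so a_3 = 21.
so x = [3; 1, 1, 21].
Convergents (p_i = a_i*p_{i-1} + p_{i-2}, q_i = a_i*q_{i-1} + q_{i-2} with p_{-2}=0, p_{-1}=1, q_{-2}=1, q_{-1}=0), until the denominator exceeds 11:
  i=0: a_0=3, p_0 = 3*1 + 0 = 3, q_0 = 3*0 + 1 = 1.
  i=1: a_1=1, p_1 = 1*3 + 1 = 4, q_1 = 1*1 + 0 = 1.
  i=2: a_2=1, p_2 = 1*4 + 3 = 7, q_2 = 1*1 + 1 = 2.
  i=3: a_3=21, p_3 = 21*7 + 4 = 151, q_3 = 21*2 + 1 = 43.
q_3 = 43 > 11, so the last convergent with denominator <= 11 is p_2/q_2 = 7/2.
The closest fraction with denominator <= 11 is either p_2/q_2 or the intermediate fraction (k*p_2 + p_1)/(k*q_2 + q_1) with the largest k >= 1 whose denominator stays <= 11; these approach x as k grows, and every other convergent or intermediate fraction in range is farther away.
Largest k: floor((11 - q_1)/q_2) = floor((11 - 1)/2) = 5.
That gives (5*7 + 4)/(5*2 + 1) = 39/11.
Compare the errors: |x - 7/2| = |151*2 - 7*43|/(43*2) = 1/86, and |x - 39/11| = |151*11 - 39*43|/(43*11) = 16/473.
Cross-multiplying, 1*473 = 473 < 1376 = 16*86, so 1/86 is smaller: the convergent 7/2 is closer to x than 39/11.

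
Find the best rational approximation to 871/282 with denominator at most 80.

244/79

Expand x = 871/282 as a continued fraction with the Euclidean algorithm:
  871 = 3*282 + 25, so a_0 = 3.
  282 = 11*25 + 7, so a_1 = 11.
  25 = 3*7 + 4, so a_2 = 3.
  7 = 1*4 + 3, so a_3 = 1.
  4 = 1*3 + 1, so a_4 = 1.
  3 = 3*1 + 0, so a_5 = 3.
so x = [3; 11, 3, 1, 1, 3].
Convergents (p_i = a_i*p_{i-1} + p_{i-2}, q_i = a_i*q_{i-1} + q_{i-2} with p_{-2}=0, p_{-1}=1, q_{-2}=1, q_{-1}=0), until the denominator exceeds 80:
  i=0: a_0=3, p_0 = 3*1 + 0 = 3, q_0 = 3*0 + 1 = 1.
  i=1: a_1=11, p_1 = 11*3 + 1 = 34, q_1 = 11*1 + 0 = 11.
  i=2: a_2=3, p_2 = 3*34 + 3 = 105, q_2 = 3*11 + 1 = 34.
  i=3: a_3=1, p_3 = 1*105 + 34 = 139, q_3 = 1*34 + 11 = 45.
  i=4: a_4=1, p_4 = 1*139 + 105 = 244, q_4 = 1*45 + 34 = 79.
  i=5: a_5=3, p_5 = 3*244 + 139 = 871, q_5 = 3*79 + 45 = 282.
q_5 = 282 > 80, so the last convergent with denominator <= 80 is p_4/q_4 = 244/79.
The closest fraction with denominator <= 80 is either p_4/q_4 or the intermediate fraction (k*p_4 + p_3)/(k*q_4 + q_3) with the largest k >= 1 whose denominator stays <= 80; these approach x as k grows, and every other convergent or intermediate fraction in range is farther away.
Largest k: floor((80 - q_3)/q_4) = floor((80 - 45)/79) = 0.
Since k = 0, no intermediate fraction beyond p_4/q_4 has denominator <= 80, so the convergent 244/79 is the closest (its error is |871*79 - 244*282|/(282*79) = 1/22278).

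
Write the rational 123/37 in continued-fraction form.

[3; 3, 12]

Run the Euclidean algorithm on 123 and 37; the successive quotients are the partial quotients a_0, a_1, ... (each step inverts the fractional part left over by the previous one):
  123 = 3*37 + 12, so a_0 = 3.
  37 = 3*12 + 1, so a_1 = 3.
  12 = 12*1 + 0, so a_2 = 12.
The remainder reaches 0 after 3 divisions, so the expansion has 3 partial quotients, read off in order.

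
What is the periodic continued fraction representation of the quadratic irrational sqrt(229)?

Write x_i = (sqrt(229) + m_i)/d_i with (m_0, d_0) = (0, 1). a_0 = floor(sqrt(229)) = 15, since 15^2 = 225 <= 229 < 256 = 16^2.
Iterate m_{i+1} = d_i*a_i - m_i, d_{i+1} = (229 - m_{i+1}^2)/d_i, a_{i+1} = floor((a_0 + m_{i+1})/d_{i+1}):
  m_1 = 1*15 - 0 = 15, d_1 = (229 - 15^2)/1 = 4/1 = 4, a_1 = floor((15 + 15)/4) = 7.
  m_2 = 4*7 - 15 = 13, d_2 = (229 - 13^2)/4 = 60/4 = 15, a_2 = floor((15 + 13)/15) = 1.
  m_3 = 15*1 - 13 = 2, d_3 = (229 - 2^2)/15 = 225/15 = 15, a_3 = floor((15 + 2)/15) = 1.
  m_4 = 15*1 - 2 = 13, d_4 = (229 - 13^2)/15 = 60/15 = 4, a_4 = floor((15 + 13)/4) = 7.
  m_5 = 4*7 - 13 = 15, d_5 = (229 - 15^2)/4 = 4/4 = 1, a_5 = floor((15 + 15)/1) = 30.
  m_6 = 1*30 - 15 = 15, d_6 = (229 - 15^2)/1 = 4/1 = 4: (m_6, d_6) = (m_1, d_1) = (15, 4), so from here the quotients repeat a_1, ..., a_5; the period length is 5.
Hence the expansion of sqrt(229) is a_0 = 15 followed by the repeating block 7, 1, 1, 7, 30 (period 5).

[15; (7, 1, 1, 7, 30)]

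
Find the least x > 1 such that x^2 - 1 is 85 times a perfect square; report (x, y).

First expand sqrt(85) as a continued fraction. With x_i = (sqrt(85) + m_i)/d_i and (m_0, d_0) = (0, 1): a_0 = floor(sqrt(85)) = 9, since 9^2 = 81 <= 85 < 100 = 10^2.
Iterate m_{i+1} = d_i*a_i - m_i, d_{i+1} = (85 - m_{i+1}^2)/d_i, a_{i+1} = floor((a_0 + m_{i+1})/d_{i+1}):
  m_1 = 1*9 - 0 = 9, d_1 = (85 - 9^2)/1 = 4/1 = 4, a_1 = floor((9 + 9)/4) = 4.
  m_2 = 4*4 - 9 = 7, d_2 = (85 - 7^2)/4 = 36/4 = 9, a_2 = floor((9 + 7)/9) = 1.
  m_3 = 9*1 - 7 = 2, d_3 = (85 - 2^2)/9 = 81/9 = 9, a_3 = floor((9 + 2)/9) = 1.
  m_4 = 9*1 - 2 = 7, d_4 = (85 - 7^2)/9 = 36/9 = 4, a_4 = floor((9 + 7)/4) = 4.
  m_5 = 4*4 - 7 = 9, d_5 = (85 - 9^2)/4 = 4/4 = 1, a_5 = floor((9 + 9)/1) = 18.
  m_6 = 1*18 - 9 = 9, d_6 = (85 - 9^2)/1 = 4/1 = 4: (m_6, d_6) = (m_1, d_1) = (9, 4), so from here the quotients repeat a_1, ..., a_5; the period length is 5.
So sqrt(85) = [9; (4, 1, 1, 4, 18)] with period length k = 5.
k is odd, so (p_{k-1}, q_{k-1}) only solves x^2 - 85y^2 = -1 and the fundamental solution of x^2 - 85y^2 = 1 is (p_{2k-1}, q_{2k-1}) = (p_9, q_9); compute convergents through index 9, running through the period twice.
Convergents (p_i = a_i*p_{i-1} + p_{i-2}, q_i = a_i*q_{i-1} + q_{i-2} with p_{-2}=0, p_{-1}=1, q_{-2}=1, q_{-1}=0):
  i=0: a_0=9, p_0 = 9*1 + 0 = 9, q_0 = 9*0 + 1 = 1.
  i=1: a_1=4, p_1 = 4*9 + 1 = 37, q_1 = 4*1 + 0 = 4.
  i=2: a_2=1, p_2 = 1*37 + 9 = 46, q_2 = 1*4 + 1 = 5.
  i=3: a_3=1, p_3 = 1*46 + 37 = 83, q_3 = 1*5 + 4 = 9.
  i=4: a_4=4, p_4 = 4*83 + 46 = 378, q_4 = 4*9 + 5 = 41.
  i=5: a_5=18, p_5 = 18*378 + 83 = 6887, q_5 = 18*41 + 9 = 747.
  i=6: a_6=4, p_6 = 4*6887 + 378 = 27926, q_6 = 4*747 + 41 = 3029.
  i=7: a_7=1, p_7 = 1*27926 + 6887 = 34813, q_7 = 1*3029 + 747 = 3776.
  i=8: a_8=1, p_8 = 1*34813 + 27926 = 62739, q_8 = 1*3776 + 3029 = 6805.
  i=9: a_9=4, p_9 = 4*62739 + 34813 = 285769, q_9 = 4*6805 + 3776 = 30996.
Indeed p_4^2 - 85*q_4^2 = 142884 - 142885 = -1, not +1.
Check: 285769^2 - 85*30996^2 = 81663921361 - 81663921360 = 1, so (x, y) = (285769, 30996) solves the equation, and by the theorem it is the least positive solution.

(x, y) = (285769, 30996)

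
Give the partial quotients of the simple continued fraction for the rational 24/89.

[0; 3, 1, 2, 2, 3]

Run the Euclidean algorithm on 24 and 89; the successive quotients are the partial quotients a_0, a_1, ... (each step inverts the fractional part left over by the previous one):
  24 = 0*89 + 24, so a_0 = 0.
  89 = 3*24 + 17, so a_1 = 3.
  24 = 1*17 + 7, so a_2 = 1.
  17 = 2*7 + 3, so a_3 = 2.
  7 = 2*3 + 1, so a_4 = 2.
  3 = 3*1 + 0, so a_5 = 3.
The remainder reaches 0 after 6 divisions, so the expansion has 6 partial quotients, read off in order.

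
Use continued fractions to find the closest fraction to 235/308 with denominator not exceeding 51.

29/38

Expand x = 235/308 as a continued fraction with the Euclidean algorithm:
  235 = 0*308 + 235, so a_0 = 0.
  308 = 1*235 + 73, so a_1 = 1.
  235 = 3*73 + 16, so a_2 = 3.
  73 = 4*16 + 9, so a_3 = 4.
  16 = 1*9 + 7, so a_4 = 1.
  9 = 1*7 + 2, so a_5 = 1.
  7 = 3*2 + 1, so a_6 = 3.
  2 = 2*1 + 0, so a_7 = 2.
so x = [0; 1, 3, 4, 1, 1, 3, 2].
Convergents (p_i = a_i*p_{i-1} + p_{i-2}, q_i = a_i*q_{i-1} + q_{i-2} with p_{-2}=0, p_{-1}=1, q_{-2}=1, q_{-1}=0), until the denominator exceeds 51:
  i=0: a_0=0, p_0 = 0*1 + 0 = 0, q_0 = 0*0 + 1 = 1.
  i=1: a_1=1, p_1 = 1*0 + 1 = 1, q_1 = 1*1 + 0 = 1.
  i=2: a_2=3, p_2 = 3*1 + 0 = 3, q_2 = 3*1 + 1 = 4.
  i=3: a_3=4, p_3 = 4*3 + 1 = 13, q_3 = 4*4 + 1 = 17.
  i=4: a_4=1, p_4 = 1*13 + 3 = 16, q_4 = 1*17 + 4 = 21.
  i=5: a_5=1, p_5 = 1*16 + 13 = 29, q_5 = 1*21 + 17 = 38.
  i=6: a_6=3, p_6 = 3*29 + 16 = 103, q_6 = 3*38 + 21 = 135.
q_6 = 135 > 51, so the last convergent with denominator <= 51 is p_5/q_5 = 29/38.
The closest fraction with denominator <= 51 is either p_5/q_5 or the intermediate fraction (k*p_5 + p_4)/(k*q_5 + q_4) with the largest k >= 1 whose denominator stays <= 51; these approach x as k grows, and every other convergent or intermediate fraction in range is farther away.
Largest k: floor((51 - q_4)/q_5) = floor((51 - 21)/38) = 0.
Since k = 0, no intermediate fraction beyond p_5/q_5 has denominator <= 51, so the convergent 29/38 is the closest (its error is |235*38 - 29*308|/(308*38) = 2/11704).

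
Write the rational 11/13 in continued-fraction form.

Run the Euclidean algorithm on 11 and 13; the successive quotients are the partial quotients a_0, a_1, ... (each step inverts the fractional part left over by the previous one):
  11 = 0*13 + 11, so a_0 = 0.
  13 = 1*11 + 2, so a_1 = 1.
  11 = 5*2 + 1, so a_2 = 5.
  2 = 2*1 + 0, so a_3 = 2.
The remainder reaches 0 after 4 divisions, so the expansion has 4 partial quotients, read off in order.

[0; 1, 5, 2]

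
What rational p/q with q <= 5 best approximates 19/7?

Expand x = 19/7 as a continued fraction with the Euclidean algorithm:
  19 = 2*7 + 5, so a_0 = 2.
  7 = 1*5 + 2, so a_1 = 1.
  5 = 2*2 + 1, so a_2 = 2.
  2 = 2*1 + 0, so a_3 = 2.
so x = [2; 1, 2, 2].
Convergents (p_i = a_i*p_{i-1} + p_{i-2}, q_i = a_i*q_{i-1} + q_{i-2} with p_{-2}=0, p_{-1}=1, q_{-2}=1, q_{-1}=0), until the denominator exceeds 5:
  i=0: a_0=2, p_0 = 2*1 + 0 = 2, q_0 = 2*0 + 1 = 1.
  i=1: a_1=1, p_1 = 1*2 + 1 = 3, q_1 = 1*1 + 0 = 1.
  i=2: a_2=2, p_2 = 2*3 + 2 = 8, q_2 = 2*1 + 1 = 3.
  i=3: a_3=2, p_3 = 2*8 + 3 = 19, q_3 = 2*3 + 1 = 7.
q_3 = 7 > 5, so the last convergent with denominator <= 5 is p_2/q_2 = 8/3.
The closest fraction with denominator <= 5 is either p_2/q_2 or the intermediate fraction (k*p_2 + p_1)/(k*q_2 + q_1) with the largest k >= 1 whose denominator stays <= 5; these approach x as k grows, and every other convergent or intermediate fraction in range is farther away.
Largest k: floor((5 - q_1)/q_2) = floor((5 - 1)/3) = 1.
That gives (1*8 + 3)/(1*3 + 1) = 11/4.
Compare the errors: |x - 8/3| = |19*3 - 8*7|/(7*3) = 1/21, and |x - 11/4| = |19*4 - 11*7|/(7*4) = 1/28.
Cross-multiplying, 1*21 = 21 < 28 = 1*28, so 1/28 is smaller: the intermediate fraction 11/4 is closer to x than 8/3.

11/4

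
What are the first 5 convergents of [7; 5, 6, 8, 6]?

Using the convergent recurrence p_i = a_i*p_{i-1} + p_{i-2}, q_i = a_i*q_{i-1} + q_{i-2} with p_{-2}=0, p_{-1}=1, q_{-2}=1, q_{-1}=0:
  i=0: a_0=7, p_0 = 7*1 + 0 = 7, q_0 = 7*0 + 1 = 1.
  i=1: a_1=5, p_1 = 5*7 + 1 = 36, q_1 = 5*1 + 0 = 5.
  i=2: a_2=6, p_2 = 6*36 + 7 = 223, q_2 = 6*5 + 1 = 31.
  i=3: a_3=8, p_3 = 8*223 + 36 = 1820, q_3 = 8*31 + 5 = 253.
  i=4: a_4=6, p_4 = 6*1820 + 223 = 11143, q_4 = 6*253 + 31 = 1549.

7/1, 36/5, 223/31, 1820/253, 11143/1549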